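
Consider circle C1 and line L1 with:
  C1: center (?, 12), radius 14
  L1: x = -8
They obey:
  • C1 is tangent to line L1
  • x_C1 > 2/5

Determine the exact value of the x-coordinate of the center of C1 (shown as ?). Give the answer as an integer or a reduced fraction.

1. [C1‖L1]  x_C1² + 16x_C1 − 132 = 0  ⇒  x_C1 = -22 or 6
2. given x_C1 > 2/5: keep 6

6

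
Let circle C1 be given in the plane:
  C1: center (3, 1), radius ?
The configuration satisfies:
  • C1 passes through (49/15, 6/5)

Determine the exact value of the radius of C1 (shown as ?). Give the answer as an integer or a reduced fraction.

1. [C1∋P]  r_C1² − 1/9 = 0  ⇒  r_C1 = 1/3 (r>0 drops 1)

1/3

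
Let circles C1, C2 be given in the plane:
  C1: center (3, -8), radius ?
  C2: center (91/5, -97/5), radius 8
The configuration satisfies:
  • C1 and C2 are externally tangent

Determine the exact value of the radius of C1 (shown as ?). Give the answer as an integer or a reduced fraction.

1. [ext C1·C2]  r_C1² + 16r_C1 − 297 = 0  ⇒  r_C1 = 11 (r>0 drops 1)

11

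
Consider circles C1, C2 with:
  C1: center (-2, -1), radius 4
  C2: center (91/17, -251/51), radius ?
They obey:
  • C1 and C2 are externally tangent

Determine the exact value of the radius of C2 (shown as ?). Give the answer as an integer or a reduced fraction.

13/3

1. [ext C1·C2]  r_C2² + 8r_C2 − 481/9 = 0  ⇒  r_C2 = 13/3 (r>0 drops 1)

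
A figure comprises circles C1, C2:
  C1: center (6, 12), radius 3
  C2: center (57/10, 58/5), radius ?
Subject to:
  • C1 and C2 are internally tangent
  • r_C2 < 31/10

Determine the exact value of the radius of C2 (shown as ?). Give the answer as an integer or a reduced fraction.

5/2

1. [int C1,C2]  r_C2² − 6r_C2 + 35/4 = 0  ⇒  r_C2 = 5/2 or 7/2
2. given r_C2 < 31/10: keep 5/2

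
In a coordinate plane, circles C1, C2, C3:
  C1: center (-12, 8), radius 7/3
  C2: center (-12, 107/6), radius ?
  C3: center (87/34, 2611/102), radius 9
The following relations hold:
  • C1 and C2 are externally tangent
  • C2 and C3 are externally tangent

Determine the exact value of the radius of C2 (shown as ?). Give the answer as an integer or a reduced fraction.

15/2

1. [ext C1·C2]  r_C2² + (14/3)r_C2 − 365/4 = 0  ⇒  r_C2 = 15/2 (r>0 drops 1)
2. [ext C2·C3]  r_C2² + 18r_C2 − 765/4 = 0  ⇒  r_C2 = 15/2 (r>0 drops 1)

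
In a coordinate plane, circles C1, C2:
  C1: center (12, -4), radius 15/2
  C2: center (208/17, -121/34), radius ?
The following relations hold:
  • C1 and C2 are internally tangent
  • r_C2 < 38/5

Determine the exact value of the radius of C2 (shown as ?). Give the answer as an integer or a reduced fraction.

1. [int C1,C2]  r_C2² − 15r_C2 + 56 = 0  ⇒  r_C2 = 7 or 8
2. given r_C2 < 38/5: keep 7

7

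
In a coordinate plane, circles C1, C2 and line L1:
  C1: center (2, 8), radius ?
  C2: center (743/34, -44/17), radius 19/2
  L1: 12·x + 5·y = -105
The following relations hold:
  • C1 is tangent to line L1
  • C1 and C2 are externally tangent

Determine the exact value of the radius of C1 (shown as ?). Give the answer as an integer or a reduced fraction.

13

1. [C1‖L1]  r_C1² − 169 = 0  ⇒  r_C1 = 13 (r>0 drops 1)
2. [ext C1·C2]  r_C1² + 19r_C1 − 416 = 0  ⇒  r_C1 = 13 (r>0 drops 1)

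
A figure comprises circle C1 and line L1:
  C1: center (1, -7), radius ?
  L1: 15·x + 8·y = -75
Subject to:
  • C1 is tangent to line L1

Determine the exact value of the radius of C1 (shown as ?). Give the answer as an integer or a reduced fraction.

1. [C1‖L1]  r_C1² − 4 = 0  ⇒  r_C1 = 2 (r>0 drops 1)

2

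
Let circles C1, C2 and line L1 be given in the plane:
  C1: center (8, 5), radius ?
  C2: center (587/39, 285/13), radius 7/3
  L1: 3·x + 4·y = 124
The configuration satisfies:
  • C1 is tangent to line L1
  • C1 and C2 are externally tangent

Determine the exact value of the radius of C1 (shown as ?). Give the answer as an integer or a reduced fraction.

1. [C1‖L1]  r_C1² − 256 = 0  ⇒  r_C1 = 16 (r>0 drops 1)
2. [ext C1·C2]  r_C1² + (14/3)r_C1 − 992/3 = 0  ⇒  r_C1 = 16 (r>0 drops 1)

16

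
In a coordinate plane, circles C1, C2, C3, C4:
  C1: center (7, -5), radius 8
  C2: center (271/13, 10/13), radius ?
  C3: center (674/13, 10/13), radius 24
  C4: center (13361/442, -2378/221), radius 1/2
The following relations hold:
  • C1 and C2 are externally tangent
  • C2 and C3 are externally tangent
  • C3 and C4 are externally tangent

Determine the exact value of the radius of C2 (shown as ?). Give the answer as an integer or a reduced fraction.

7

1. [ext C1·C2]  r_C2² + 16r_C2 − 161 = 0  ⇒  r_C2 = 7 (r>0 drops 1)
2. [ext C2·C3]  r_C2² + 48r_C2 − 385 = 0  ⇒  r_C2 = 7 (r>0 drops 1)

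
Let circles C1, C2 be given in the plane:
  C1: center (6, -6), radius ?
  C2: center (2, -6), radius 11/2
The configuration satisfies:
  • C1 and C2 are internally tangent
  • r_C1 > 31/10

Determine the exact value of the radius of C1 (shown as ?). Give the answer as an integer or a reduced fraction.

19/2

1. [int C1,C2]  r_C1² − 11r_C1 + 57/4 = 0  ⇒  r_C1 = 3/2 or 19/2
2. given r_C1 > 31/10: keep 19/2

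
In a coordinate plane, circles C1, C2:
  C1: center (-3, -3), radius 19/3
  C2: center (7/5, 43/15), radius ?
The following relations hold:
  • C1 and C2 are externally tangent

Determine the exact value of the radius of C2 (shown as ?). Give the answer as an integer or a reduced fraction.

1. [ext C1·C2]  r_C2² + (38/3)r_C2 − 41/3 = 0  ⇒  r_C2 = 1 (r>0 drops 1)

1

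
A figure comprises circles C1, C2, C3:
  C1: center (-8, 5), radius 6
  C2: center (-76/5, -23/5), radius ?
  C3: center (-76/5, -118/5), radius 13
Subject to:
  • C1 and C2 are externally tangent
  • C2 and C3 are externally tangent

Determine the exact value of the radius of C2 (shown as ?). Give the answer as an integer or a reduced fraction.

1. [ext C1·C2]  r_C2² + 12r_C2 − 108 = 0  ⇒  r_C2 = 6 (r>0 drops 1)
2. [ext C2·C3]  r_C2² + 26r_C2 − 192 = 0  ⇒  r_C2 = 6 (r>0 drops 1)

6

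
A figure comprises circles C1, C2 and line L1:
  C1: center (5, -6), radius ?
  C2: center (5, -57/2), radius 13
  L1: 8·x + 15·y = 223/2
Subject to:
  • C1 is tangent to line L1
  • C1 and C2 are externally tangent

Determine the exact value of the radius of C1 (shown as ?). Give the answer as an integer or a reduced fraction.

19/2

1. [C1‖L1]  r_C1² − 361/4 = 0  ⇒  r_C1 = 19/2 (r>0 drops 1)
2. [ext C1·C2]  r_C1² + 26r_C1 − 1349/4 = 0  ⇒  r_C1 = 19/2 (r>0 drops 1)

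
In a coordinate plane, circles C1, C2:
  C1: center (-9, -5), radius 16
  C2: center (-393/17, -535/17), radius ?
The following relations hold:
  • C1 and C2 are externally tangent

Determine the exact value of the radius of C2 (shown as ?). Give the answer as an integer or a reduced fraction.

14

1. [ext C1·C2]  r_C2² + 32r_C2 − 644 = 0  ⇒  r_C2 = 14 (r>0 drops 1)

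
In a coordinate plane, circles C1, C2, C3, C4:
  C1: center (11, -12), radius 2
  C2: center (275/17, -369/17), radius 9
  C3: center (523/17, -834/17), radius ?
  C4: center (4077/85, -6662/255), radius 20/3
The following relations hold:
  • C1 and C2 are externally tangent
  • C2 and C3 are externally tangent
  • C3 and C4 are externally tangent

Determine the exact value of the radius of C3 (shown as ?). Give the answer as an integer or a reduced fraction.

1. [ext C2·C3]  r_C3² + 18r_C3 − 880 = 0  ⇒  r_C3 = 22 (r>0 drops 1)
2. [ext C3·C4]  r_C3² + (40/3)r_C3 − 2332/3 = 0  ⇒  r_C3 = 22 (r>0 drops 1)

22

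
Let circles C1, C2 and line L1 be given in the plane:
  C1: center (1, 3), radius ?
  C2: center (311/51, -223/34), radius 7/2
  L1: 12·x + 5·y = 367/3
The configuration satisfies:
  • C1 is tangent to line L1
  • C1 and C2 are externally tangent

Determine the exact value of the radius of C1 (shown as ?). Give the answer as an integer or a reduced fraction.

22/3

1. [C1‖L1]  r_C1² − 484/9 = 0  ⇒  r_C1 = 22/3 (r>0 drops 1)
2. [ext C1·C2]  r_C1² + 7r_C1 − 946/9 = 0  ⇒  r_C1 = 22/3 (r>0 drops 1)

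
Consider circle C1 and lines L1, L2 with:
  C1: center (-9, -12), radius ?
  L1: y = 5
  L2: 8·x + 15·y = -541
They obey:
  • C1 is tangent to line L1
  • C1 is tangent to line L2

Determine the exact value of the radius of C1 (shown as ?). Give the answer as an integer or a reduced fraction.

1. [C1‖L1]  r_C1² − 289 = 0  ⇒  r_C1 = 17 (r>0 drops 1)
2. [C1‖L2]  r_C1² − 289 = 0  ⇒  r_C1 = 17 (r>0 drops 1)

17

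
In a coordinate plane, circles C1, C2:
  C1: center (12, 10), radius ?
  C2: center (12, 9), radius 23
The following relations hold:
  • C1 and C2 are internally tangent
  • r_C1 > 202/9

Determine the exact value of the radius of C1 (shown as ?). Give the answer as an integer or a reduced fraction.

24

1. [int C1,C2]  r_C1² − 46r_C1 + 528 = 0  ⇒  r_C1 = 22 or 24
2. given r_C1 > 202/9: keep 24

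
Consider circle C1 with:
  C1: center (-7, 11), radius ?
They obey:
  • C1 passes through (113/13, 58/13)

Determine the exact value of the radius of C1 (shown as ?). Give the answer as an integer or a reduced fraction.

1. [C1∋P]  r_C1² − 289 = 0  ⇒  r_C1 = 17 (r>0 drops 1)

17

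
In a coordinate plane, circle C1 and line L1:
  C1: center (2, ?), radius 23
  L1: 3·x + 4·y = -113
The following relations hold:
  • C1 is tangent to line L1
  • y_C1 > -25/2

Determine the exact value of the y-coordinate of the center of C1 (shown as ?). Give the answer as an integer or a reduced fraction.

1. [C1‖L1]  y_C1² + (119/2)y_C1 + 117/2 = 0  ⇒  y_C1 = -117/2 or -1
2. given y_C1 > -25/2: keep -1

-1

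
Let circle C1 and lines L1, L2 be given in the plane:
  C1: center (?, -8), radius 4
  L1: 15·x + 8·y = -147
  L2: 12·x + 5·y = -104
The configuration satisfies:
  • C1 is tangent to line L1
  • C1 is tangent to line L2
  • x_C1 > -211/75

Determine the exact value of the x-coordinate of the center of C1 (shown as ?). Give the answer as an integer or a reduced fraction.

1. [C1‖L1]  x_C1² + (166/15)x_C1 + 151/15 = 0  ⇒  x_C1 = -151/15 or -1
2. [C1‖L2]  x_C1² + (32/3)x_C1 + 29/3 = 0  ⇒  x_C1 = -29/3 or -1

-1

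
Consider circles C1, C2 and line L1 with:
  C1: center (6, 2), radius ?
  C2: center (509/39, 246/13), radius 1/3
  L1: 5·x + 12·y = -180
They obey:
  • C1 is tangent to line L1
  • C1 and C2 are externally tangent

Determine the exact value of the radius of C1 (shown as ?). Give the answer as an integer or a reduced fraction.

18

1. [C1‖L1]  r_C1² − 324 = 0  ⇒  r_C1 = 18 (r>0 drops 1)
2. [ext C1·C2]  r_C1² + (2/3)r_C1 − 336 = 0  ⇒  r_C1 = 18 (r>0 drops 1)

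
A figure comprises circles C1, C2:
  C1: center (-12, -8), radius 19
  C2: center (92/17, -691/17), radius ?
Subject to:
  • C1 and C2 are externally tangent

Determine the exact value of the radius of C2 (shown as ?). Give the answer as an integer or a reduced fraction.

1. [ext C1·C2]  r_C2² + 38r_C2 − 1008 = 0  ⇒  r_C2 = 18 (r>0 drops 1)

18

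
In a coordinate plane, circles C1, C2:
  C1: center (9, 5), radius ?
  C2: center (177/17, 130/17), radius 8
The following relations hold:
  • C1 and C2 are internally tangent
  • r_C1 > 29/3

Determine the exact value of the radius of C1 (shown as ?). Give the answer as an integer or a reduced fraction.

1. [int C1,C2]  r_C1² − 16r_C1 + 55 = 0  ⇒  r_C1 = 5 or 11
2. given r_C1 > 29/3: keep 11

11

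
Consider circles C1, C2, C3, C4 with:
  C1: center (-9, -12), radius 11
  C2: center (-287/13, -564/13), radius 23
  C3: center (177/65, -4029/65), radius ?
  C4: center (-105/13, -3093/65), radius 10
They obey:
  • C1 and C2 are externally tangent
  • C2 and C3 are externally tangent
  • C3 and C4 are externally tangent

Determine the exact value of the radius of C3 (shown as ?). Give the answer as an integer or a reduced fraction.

8

1. [ext C2·C3]  r_C3² + 46r_C3 − 432 = 0  ⇒  r_C3 = 8 (r>0 drops 1)
2. [ext C3·C4]  r_C3² + 20r_C3 − 224 = 0  ⇒  r_C3 = 8 (r>0 drops 1)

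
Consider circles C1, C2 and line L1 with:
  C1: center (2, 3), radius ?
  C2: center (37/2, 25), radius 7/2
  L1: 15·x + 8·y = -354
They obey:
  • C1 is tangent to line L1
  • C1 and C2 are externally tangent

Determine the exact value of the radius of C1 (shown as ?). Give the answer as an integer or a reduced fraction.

1. [C1‖L1]  r_C1² − 576 = 0  ⇒  r_C1 = 24 (r>0 drops 1)
2. [ext C1·C2]  r_C1² + 7r_C1 − 744 = 0  ⇒  r_C1 = 24 (r>0 drops 1)

24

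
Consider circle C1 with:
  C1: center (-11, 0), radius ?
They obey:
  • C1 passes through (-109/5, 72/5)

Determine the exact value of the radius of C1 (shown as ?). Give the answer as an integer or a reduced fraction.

1. [C1∋P]  r_C1² − 324 = 0  ⇒  r_C1 = 18 (r>0 drops 1)

18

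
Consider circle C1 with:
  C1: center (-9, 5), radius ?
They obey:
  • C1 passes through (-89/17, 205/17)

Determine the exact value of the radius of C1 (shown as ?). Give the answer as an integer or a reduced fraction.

1. [C1∋P]  r_C1² − 64 = 0  ⇒  r_C1 = 8 (r>0 drops 1)

8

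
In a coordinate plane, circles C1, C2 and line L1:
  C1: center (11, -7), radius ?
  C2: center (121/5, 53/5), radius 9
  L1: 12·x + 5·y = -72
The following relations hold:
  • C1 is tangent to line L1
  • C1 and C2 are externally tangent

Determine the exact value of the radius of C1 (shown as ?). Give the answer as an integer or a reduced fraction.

1. [C1‖L1]  r_C1² − 169 = 0  ⇒  r_C1 = 13 (r>0 drops 1)
2. [ext C1·C2]  r_C1² + 18r_C1 − 403 = 0  ⇒  r_C1 = 13 (r>0 drops 1)

13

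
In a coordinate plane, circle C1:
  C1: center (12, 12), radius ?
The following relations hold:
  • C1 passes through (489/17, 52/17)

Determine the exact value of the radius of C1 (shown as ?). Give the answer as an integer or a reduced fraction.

1. [C1∋P]  r_C1² − 361 = 0  ⇒  r_C1 = 19 (r>0 drops 1)

19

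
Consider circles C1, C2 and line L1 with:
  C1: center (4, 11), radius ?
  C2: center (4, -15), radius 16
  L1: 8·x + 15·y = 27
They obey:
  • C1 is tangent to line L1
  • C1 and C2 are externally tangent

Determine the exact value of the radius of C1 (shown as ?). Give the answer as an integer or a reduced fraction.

1. [C1‖L1]  r_C1² − 100 = 0  ⇒  r_C1 = 10 (r>0 drops 1)
2. [ext C1·C2]  r_C1² + 32r_C1 − 420 = 0  ⇒  r_C1 = 10 (r>0 drops 1)

10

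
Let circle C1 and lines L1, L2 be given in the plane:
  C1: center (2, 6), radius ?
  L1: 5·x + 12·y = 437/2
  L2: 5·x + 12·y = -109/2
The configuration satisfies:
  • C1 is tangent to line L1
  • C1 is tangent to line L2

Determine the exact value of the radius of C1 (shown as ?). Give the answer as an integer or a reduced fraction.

21/2

1. [C1‖L1]  r_C1² − 441/4 = 0  ⇒  r_C1 = 21/2 (r>0 drops 1)
2. [C1‖L2]  r_C1² − 441/4 = 0  ⇒  r_C1 = 21/2 (r>0 drops 1)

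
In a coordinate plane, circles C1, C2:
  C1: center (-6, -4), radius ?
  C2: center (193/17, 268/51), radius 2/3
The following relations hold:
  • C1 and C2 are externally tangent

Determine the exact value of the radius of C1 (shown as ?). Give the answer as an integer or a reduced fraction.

19

1. [ext C1·C2]  r_C1² + (4/3)r_C1 − 1159/3 = 0  ⇒  r_C1 = 19 (r>0 drops 1)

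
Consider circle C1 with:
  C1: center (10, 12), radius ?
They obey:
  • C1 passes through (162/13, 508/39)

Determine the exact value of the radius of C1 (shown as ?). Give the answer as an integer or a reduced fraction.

8/3

1. [C1∋P]  r_C1² − 64/9 = 0  ⇒  r_C1 = 8/3 (r>0 drops 1)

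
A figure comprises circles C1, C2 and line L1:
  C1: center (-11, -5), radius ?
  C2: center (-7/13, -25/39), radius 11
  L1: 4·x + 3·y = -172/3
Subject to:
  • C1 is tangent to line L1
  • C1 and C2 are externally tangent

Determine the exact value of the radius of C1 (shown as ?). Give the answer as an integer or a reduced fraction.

1. [C1‖L1]  r_C1² − 1/9 = 0  ⇒  r_C1 = 1/3 (r>0 drops 1)
2. [ext C1·C2]  r_C1² + 22r_C1 − 67/9 = 0  ⇒  r_C1 = 1/3 (r>0 drops 1)

1/3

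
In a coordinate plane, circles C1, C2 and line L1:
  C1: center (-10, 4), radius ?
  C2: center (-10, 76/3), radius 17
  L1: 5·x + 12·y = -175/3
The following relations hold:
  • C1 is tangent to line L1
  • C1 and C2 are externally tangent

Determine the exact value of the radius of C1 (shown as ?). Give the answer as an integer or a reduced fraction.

1. [C1‖L1]  r_C1² − 169/9 = 0  ⇒  r_C1 = 13/3 (r>0 drops 1)
2. [ext C1·C2]  r_C1² + 34r_C1 − 1495/9 = 0  ⇒  r_C1 = 13/3 (r>0 drops 1)

13/3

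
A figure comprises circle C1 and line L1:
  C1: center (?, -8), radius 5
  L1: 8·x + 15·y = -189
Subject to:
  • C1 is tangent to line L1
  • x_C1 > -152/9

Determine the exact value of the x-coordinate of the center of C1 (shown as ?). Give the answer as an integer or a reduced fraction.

2

1. [C1‖L1]  x_C1² + (69/4)x_C1 − 77/2 = 0  ⇒  x_C1 = -77/4 or 2
2. given x_C1 > -152/9: keep 2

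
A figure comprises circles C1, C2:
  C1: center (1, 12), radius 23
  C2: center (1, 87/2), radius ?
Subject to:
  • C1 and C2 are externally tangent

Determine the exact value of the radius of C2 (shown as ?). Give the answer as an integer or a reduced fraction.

1. [ext C1·C2]  r_C2² + 46r_C2 − 1853/4 = 0  ⇒  r_C2 = 17/2 (r>0 drops 1)

17/2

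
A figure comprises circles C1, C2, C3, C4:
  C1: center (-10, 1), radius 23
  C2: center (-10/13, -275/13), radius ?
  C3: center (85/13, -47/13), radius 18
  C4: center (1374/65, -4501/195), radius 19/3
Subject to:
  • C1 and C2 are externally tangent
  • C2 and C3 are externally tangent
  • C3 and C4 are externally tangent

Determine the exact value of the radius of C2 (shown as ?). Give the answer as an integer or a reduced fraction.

1. [ext C1·C2]  r_C2² + 46r_C2 − 47 = 0  ⇒  r_C2 = 1 (r>0 drops 1)
2. [ext C2·C3]  r_C2² + 36r_C2 − 37 = 0  ⇒  r_C2 = 1 (r>0 drops 1)

1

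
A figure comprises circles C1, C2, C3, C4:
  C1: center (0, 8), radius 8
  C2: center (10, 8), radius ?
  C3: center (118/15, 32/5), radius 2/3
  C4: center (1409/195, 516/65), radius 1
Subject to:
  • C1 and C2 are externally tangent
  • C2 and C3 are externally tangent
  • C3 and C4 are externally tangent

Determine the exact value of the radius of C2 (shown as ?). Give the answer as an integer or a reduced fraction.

2

1. [ext C1·C2]  r_C2² + 16r_C2 − 36 = 0  ⇒  r_C2 = 2 (r>0 drops 1)
2. [ext C2·C3]  r_C2² + (4/3)r_C2 − 20/3 = 0  ⇒  r_C2 = 2 (r>0 drops 1)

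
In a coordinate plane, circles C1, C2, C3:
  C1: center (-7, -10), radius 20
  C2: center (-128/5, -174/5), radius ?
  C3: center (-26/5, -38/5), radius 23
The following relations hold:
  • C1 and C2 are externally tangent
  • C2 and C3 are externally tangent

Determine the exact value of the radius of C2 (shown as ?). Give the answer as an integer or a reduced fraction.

11

1. [ext C1·C2]  r_C2² + 40r_C2 − 561 = 0  ⇒  r_C2 = 11 (r>0 drops 1)
2. [ext C2·C3]  r_C2² + 46r_C2 − 627 = 0  ⇒  r_C2 = 11 (r>0 drops 1)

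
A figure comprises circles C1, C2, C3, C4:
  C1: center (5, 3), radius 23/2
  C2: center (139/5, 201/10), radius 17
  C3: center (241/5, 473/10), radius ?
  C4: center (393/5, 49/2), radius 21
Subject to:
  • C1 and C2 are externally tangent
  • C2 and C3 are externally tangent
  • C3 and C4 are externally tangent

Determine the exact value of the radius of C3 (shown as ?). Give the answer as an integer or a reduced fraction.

17

1. [ext C2·C3]  r_C3² + 34r_C3 − 867 = 0  ⇒  r_C3 = 17 (r>0 drops 1)
2. [ext C3·C4]  r_C3² + 42r_C3 − 1003 = 0  ⇒  r_C3 = 17 (r>0 drops 1)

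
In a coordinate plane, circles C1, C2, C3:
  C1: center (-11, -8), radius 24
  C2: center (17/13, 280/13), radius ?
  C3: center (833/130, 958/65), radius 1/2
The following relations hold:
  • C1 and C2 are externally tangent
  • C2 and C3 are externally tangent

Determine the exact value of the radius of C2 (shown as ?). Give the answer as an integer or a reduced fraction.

8

1. [ext C1·C2]  r_C2² + 48r_C2 − 448 = 0  ⇒  r_C2 = 8 (r>0 drops 1)
2. [ext C2·C3]  r_C2² + 1r_C2 − 72 = 0  ⇒  r_C2 = 8 (r>0 drops 1)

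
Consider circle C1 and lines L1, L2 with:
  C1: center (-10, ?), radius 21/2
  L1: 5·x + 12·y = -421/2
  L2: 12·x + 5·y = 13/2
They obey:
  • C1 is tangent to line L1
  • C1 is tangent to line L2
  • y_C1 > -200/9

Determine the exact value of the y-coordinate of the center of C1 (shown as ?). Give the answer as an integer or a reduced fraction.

1. [C1‖L1]  y_C1² + (107/4)y_C1 + 99/2 = 0  ⇒  y_C1 = -99/4 or -2
2. [C1‖L2]  y_C1² − (253/5)y_C1 − 526/5 = 0  ⇒  y_C1 = -2 or 263/5

-2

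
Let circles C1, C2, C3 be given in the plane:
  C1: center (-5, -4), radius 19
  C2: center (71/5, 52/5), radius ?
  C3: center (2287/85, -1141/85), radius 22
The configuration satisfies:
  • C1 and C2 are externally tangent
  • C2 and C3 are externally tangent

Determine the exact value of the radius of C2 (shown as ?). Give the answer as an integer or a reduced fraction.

5

1. [ext C1·C2]  r_C2² + 38r_C2 − 215 = 0  ⇒  r_C2 = 5 (r>0 drops 1)
2. [ext C2·C3]  r_C2² + 44r_C2 − 245 = 0  ⇒  r_C2 = 5 (r>0 drops 1)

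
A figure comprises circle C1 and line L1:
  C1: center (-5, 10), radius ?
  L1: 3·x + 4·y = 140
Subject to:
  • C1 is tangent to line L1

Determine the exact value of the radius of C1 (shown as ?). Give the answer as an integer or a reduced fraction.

1. [C1‖L1]  r_C1² − 529 = 0  ⇒  r_C1 = 23 (r>0 drops 1)

23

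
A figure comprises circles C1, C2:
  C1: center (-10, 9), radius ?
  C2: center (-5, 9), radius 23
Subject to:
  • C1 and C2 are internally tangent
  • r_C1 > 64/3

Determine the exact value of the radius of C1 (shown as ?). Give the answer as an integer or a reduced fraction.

28

1. [int C1,C2]  r_C1² − 46r_C1 + 504 = 0  ⇒  r_C1 = 18 or 28
2. given r_C1 > 64/3: keep 28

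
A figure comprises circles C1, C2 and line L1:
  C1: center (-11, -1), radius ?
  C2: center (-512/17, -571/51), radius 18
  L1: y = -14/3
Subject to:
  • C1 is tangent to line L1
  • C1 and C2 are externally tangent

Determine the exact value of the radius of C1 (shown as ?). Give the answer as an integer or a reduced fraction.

11/3

1. [C1‖L1]  r_C1² − 121/9 = 0  ⇒  r_C1 = 11/3 (r>0 drops 1)
2. [ext C1·C2]  r_C1² + 36r_C1 − 1309/9 = 0  ⇒  r_C1 = 11/3 (r>0 drops 1)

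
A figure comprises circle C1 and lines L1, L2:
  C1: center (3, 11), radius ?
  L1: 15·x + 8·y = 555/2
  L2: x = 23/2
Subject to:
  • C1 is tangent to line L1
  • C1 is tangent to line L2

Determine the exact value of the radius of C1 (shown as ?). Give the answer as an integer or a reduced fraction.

1. [C1‖L1]  r_C1² − 289/4 = 0  ⇒  r_C1 = 17/2 (r>0 drops 1)
2. [C1‖L2]  r_C1² − 289/4 = 0  ⇒  r_C1 = 17/2 (r>0 drops 1)

17/2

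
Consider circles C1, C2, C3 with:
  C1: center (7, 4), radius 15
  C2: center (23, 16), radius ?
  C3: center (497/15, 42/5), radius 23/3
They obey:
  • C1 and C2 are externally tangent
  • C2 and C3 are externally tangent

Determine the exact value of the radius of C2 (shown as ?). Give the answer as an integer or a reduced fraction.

5

1. [ext C1·C2]  r_C2² + 30r_C2 − 175 = 0  ⇒  r_C2 = 5 (r>0 drops 1)
2. [ext C2·C3]  r_C2² + (46/3)r_C2 − 305/3 = 0  ⇒  r_C2 = 5 (r>0 drops 1)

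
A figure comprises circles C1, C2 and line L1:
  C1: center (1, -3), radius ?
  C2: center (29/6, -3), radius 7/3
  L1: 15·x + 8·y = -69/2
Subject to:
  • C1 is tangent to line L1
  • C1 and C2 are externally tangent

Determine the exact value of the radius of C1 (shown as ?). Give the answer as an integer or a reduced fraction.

1. [C1‖L1]  r_C1² − 9/4 = 0  ⇒  r_C1 = 3/2 (r>0 drops 1)
2. [ext C1·C2]  r_C1² + (14/3)r_C1 − 37/4 = 0  ⇒  r_C1 = 3/2 (r>0 drops 1)

3/2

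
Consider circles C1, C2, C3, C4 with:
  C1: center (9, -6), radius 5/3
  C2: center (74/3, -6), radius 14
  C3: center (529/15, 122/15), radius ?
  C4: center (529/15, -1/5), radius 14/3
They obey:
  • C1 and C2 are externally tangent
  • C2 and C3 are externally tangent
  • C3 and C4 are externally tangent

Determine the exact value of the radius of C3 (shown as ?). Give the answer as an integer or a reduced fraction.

1. [ext C2·C3]  r_C3² + 28r_C3 − 1045/9 = 0  ⇒  r_C3 = 11/3 (r>0 drops 1)
2. [ext C3·C4]  r_C3² + (28/3)r_C3 − 143/3 = 0  ⇒  r_C3 = 11/3 (r>0 drops 1)

11/3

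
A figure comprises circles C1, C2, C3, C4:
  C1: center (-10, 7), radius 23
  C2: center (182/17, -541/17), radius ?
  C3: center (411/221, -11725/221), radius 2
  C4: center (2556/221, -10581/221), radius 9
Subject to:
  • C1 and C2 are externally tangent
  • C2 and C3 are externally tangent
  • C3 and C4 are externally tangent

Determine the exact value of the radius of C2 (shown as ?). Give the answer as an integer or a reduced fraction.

1. [ext C1·C2]  r_C2² + 46r_C2 − 1407 = 0  ⇒  r_C2 = 21 (r>0 drops 1)
2. [ext C2·C3]  r_C2² + 4r_C2 − 525 = 0  ⇒  r_C2 = 21 (r>0 drops 1)

21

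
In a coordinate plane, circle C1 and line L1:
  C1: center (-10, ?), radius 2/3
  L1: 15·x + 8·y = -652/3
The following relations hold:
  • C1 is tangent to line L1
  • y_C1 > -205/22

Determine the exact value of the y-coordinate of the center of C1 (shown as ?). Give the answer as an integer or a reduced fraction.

-7

1. [C1‖L1]  y_C1² + (101/6)y_C1 + 413/6 = 0  ⇒  y_C1 = -59/6 or -7
2. given y_C1 > -205/22: keep -7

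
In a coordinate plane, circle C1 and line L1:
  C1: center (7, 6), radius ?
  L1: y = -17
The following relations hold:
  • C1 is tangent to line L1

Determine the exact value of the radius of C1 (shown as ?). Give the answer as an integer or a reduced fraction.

1. [C1‖L1]  r_C1² − 529 = 0  ⇒  r_C1 = 23 (r>0 drops 1)

23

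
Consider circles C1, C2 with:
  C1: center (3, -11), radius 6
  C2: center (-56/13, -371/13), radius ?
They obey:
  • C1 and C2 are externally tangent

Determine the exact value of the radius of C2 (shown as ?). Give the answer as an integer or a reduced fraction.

1. [ext C1·C2]  r_C2² + 12r_C2 − 325 = 0  ⇒  r_C2 = 13 (r>0 drops 1)

13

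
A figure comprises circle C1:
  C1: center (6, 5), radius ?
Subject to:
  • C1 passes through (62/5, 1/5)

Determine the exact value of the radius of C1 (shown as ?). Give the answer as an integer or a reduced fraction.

1. [C1∋P]  r_C1² − 64 = 0  ⇒  r_C1 = 8 (r>0 drops 1)

8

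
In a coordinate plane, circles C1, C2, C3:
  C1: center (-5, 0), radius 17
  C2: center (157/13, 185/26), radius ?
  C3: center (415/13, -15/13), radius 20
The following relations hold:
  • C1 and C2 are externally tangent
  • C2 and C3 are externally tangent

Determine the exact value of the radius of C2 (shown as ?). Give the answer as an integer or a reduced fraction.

1. [ext C1·C2]  r_C2² + 34r_C2 − 213/4 = 0  ⇒  r_C2 = 3/2 (r>0 drops 1)
2. [ext C2·C3]  r_C2² + 40r_C2 − 249/4 = 0  ⇒  r_C2 = 3/2 (r>0 drops 1)

3/2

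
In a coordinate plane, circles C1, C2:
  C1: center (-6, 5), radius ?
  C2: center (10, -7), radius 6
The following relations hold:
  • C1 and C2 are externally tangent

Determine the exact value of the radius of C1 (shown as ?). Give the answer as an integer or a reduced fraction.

14

1. [ext C1·C2]  r_C1² + 12r_C1 − 364 = 0  ⇒  r_C1 = 14 (r>0 drops 1)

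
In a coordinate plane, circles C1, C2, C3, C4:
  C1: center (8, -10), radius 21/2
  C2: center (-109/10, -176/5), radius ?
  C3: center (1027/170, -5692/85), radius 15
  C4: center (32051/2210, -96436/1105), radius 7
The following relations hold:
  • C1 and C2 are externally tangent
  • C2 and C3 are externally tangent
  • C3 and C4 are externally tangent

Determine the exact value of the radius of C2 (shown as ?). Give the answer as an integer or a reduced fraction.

21

1. [ext C1·C2]  r_C2² + 21r_C2 − 882 = 0  ⇒  r_C2 = 21 (r>0 drops 1)
2. [ext C2·C3]  r_C2² + 30r_C2 − 1071 = 0  ⇒  r_C2 = 21 (r>0 drops 1)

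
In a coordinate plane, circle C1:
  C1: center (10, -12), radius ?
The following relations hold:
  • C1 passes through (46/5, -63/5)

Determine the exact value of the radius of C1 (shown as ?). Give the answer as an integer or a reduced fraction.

1

1. [C1∋P]  r_C1² − 1 = 0  ⇒  r_C1 = 1 (r>0 drops 1)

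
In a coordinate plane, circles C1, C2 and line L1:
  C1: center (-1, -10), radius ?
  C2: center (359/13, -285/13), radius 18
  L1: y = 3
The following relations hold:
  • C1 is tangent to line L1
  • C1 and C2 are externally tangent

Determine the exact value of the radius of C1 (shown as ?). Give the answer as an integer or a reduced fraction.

13

1. [C1‖L1]  r_C1² − 169 = 0  ⇒  r_C1 = 13 (r>0 drops 1)
2. [ext C1·C2]  r_C1² + 36r_C1 − 637 = 0  ⇒  r_C1 = 13 (r>0 drops 1)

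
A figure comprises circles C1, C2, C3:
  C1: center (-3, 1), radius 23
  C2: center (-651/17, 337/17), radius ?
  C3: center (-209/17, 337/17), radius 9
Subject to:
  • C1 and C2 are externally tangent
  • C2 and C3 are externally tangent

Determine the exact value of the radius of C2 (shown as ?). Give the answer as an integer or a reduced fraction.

17

1. [ext C1·C2]  r_C2² + 46r_C2 − 1071 = 0  ⇒  r_C2 = 17 (r>0 drops 1)
2. [ext C2·C3]  r_C2² + 18r_C2 − 595 = 0  ⇒  r_C2 = 17 (r>0 drops 1)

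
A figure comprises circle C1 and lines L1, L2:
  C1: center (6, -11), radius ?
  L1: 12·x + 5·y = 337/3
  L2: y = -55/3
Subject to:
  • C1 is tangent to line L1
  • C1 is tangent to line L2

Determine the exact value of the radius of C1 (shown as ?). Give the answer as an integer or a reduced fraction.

22/3

1. [C1‖L1]  r_C1² − 484/9 = 0  ⇒  r_C1 = 22/3 (r>0 drops 1)
2. [C1‖L2]  r_C1² − 484/9 = 0  ⇒  r_C1 = 22/3 (r>0 drops 1)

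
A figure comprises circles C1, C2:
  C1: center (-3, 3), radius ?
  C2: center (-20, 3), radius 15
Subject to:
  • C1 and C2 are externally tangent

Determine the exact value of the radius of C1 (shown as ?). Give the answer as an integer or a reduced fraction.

2

1. [ext C1·C2]  r_C1² + 30r_C1 − 64 = 0  ⇒  r_C1 = 2 (r>0 drops 1)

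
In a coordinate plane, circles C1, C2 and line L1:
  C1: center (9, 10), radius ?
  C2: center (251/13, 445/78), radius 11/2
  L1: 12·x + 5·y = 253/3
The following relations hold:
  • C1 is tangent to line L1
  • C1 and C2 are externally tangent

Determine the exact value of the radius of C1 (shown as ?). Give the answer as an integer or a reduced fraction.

1. [C1‖L1]  r_C1² − 289/9 = 0  ⇒  r_C1 = 17/3 (r>0 drops 1)
2. [ext C1·C2]  r_C1² + 11r_C1 − 850/9 = 0  ⇒  r_C1 = 17/3 (r>0 drops 1)

17/3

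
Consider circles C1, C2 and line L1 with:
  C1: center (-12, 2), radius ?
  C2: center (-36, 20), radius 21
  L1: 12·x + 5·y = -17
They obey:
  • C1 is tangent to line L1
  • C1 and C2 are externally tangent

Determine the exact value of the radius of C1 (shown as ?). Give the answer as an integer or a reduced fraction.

1. [C1‖L1]  r_C1² − 81 = 0  ⇒  r_C1 = 9 (r>0 drops 1)
2. [ext C1·C2]  r_C1² + 42r_C1 − 459 = 0  ⇒  r_C1 = 9 (r>0 drops 1)

9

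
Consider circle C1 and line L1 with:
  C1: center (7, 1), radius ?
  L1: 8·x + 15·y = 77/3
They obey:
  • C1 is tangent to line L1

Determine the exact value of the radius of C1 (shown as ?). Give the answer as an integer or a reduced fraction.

1. [C1‖L1]  r_C1² − 64/9 = 0  ⇒  r_C1 = 8/3 (r>0 drops 1)

8/3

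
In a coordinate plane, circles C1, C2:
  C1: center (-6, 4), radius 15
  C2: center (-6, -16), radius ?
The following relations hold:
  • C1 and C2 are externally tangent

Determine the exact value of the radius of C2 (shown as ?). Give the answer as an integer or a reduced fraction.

5

1. [ext C1·C2]  r_C2² + 30r_C2 − 175 = 0  ⇒  r_C2 = 5 (r>0 drops 1)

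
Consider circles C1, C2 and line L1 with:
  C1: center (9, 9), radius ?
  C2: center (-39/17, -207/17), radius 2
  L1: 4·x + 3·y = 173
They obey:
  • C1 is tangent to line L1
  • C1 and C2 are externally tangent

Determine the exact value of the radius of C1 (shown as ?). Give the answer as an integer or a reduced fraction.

22

1. [C1‖L1]  r_C1² − 484 = 0  ⇒  r_C1 = 22 (r>0 drops 1)
2. [ext C1·C2]  r_C1² + 4r_C1 − 572 = 0  ⇒  r_C1 = 22 (r>0 drops 1)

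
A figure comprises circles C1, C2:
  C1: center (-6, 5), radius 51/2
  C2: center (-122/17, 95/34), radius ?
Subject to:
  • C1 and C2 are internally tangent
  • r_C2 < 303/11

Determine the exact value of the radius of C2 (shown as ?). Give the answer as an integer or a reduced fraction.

1. [int C1,C2]  r_C2² − 51r_C2 + 644 = 0  ⇒  r_C2 = 23 or 28
2. given r_C2 < 303/11: keep 23

23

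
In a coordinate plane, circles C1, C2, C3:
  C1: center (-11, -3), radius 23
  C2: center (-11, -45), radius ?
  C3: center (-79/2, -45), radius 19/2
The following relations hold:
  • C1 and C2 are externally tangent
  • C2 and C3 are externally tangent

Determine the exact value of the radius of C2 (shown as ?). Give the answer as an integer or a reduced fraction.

1. [ext C1·C2]  r_C2² + 46r_C2 − 1235 = 0  ⇒  r_C2 = 19 (r>0 drops 1)
2. [ext C2·C3]  r_C2² + 19r_C2 − 722 = 0  ⇒  r_C2 = 19 (r>0 drops 1)

19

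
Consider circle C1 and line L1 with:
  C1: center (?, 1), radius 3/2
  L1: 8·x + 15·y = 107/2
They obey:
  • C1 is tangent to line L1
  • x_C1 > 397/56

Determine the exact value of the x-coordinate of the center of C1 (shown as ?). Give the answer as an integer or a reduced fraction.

1. [C1‖L1]  x_C1² − (77/8)x_C1 + 13 = 0  ⇒  x_C1 = 13/8 or 8
2. given x_C1 > 397/56: keep 8

8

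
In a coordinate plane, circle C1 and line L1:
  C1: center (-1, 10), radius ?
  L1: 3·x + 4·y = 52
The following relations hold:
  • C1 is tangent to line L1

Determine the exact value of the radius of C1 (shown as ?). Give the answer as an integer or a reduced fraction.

1. [C1‖L1]  r_C1² − 9 = 0  ⇒  r_C1 = 3 (r>0 drops 1)

3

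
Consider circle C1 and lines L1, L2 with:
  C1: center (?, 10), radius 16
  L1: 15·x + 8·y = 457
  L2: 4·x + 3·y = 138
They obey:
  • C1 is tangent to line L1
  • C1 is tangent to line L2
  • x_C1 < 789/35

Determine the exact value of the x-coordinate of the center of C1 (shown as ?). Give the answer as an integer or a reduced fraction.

1. [C1‖L1]  x_C1² − (754/15)x_C1 + 4543/15 = 0  ⇒  x_C1 = 7 or 649/15
2. [C1‖L2]  x_C1² − 54x_C1 + 329 = 0  ⇒  x_C1 = 7 or 47

7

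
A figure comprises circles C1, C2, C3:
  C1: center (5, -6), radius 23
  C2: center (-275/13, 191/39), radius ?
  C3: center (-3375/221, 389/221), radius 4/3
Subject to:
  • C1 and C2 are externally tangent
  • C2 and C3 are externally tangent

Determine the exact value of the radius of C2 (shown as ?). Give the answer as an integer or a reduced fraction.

1. [ext C1·C2]  r_C2² + 46r_C2 − 2464/9 = 0  ⇒  r_C2 = 16/3 (r>0 drops 1)
2. [ext C2·C3]  r_C2² + (8/3)r_C2 − 128/3 = 0  ⇒  r_C2 = 16/3 (r>0 drops 1)

16/3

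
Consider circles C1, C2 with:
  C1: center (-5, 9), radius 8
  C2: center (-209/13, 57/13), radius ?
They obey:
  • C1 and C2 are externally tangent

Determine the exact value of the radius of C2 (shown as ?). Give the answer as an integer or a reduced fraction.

1. [ext C1·C2]  r_C2² + 16r_C2 − 80 = 0  ⇒  r_C2 = 4 (r>0 drops 1)

4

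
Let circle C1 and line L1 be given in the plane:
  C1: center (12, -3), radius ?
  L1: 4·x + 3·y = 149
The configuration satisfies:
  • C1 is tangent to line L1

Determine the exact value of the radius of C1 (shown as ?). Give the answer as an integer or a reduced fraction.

1. [C1‖L1]  r_C1² − 484 = 0  ⇒  r_C1 = 22 (r>0 drops 1)

22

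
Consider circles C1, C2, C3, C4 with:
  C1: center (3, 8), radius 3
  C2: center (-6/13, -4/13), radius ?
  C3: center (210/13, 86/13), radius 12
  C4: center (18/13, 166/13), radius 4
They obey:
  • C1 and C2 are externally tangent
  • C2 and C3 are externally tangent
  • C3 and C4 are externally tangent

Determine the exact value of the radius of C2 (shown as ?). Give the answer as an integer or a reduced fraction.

6

1. [ext C1·C2]  r_C2² + 6r_C2 − 72 = 0  ⇒  r_C2 = 6 (r>0 drops 1)
2. [ext C2·C3]  r_C2² + 24r_C2 − 180 = 0  ⇒  r_C2 = 6 (r>0 drops 1)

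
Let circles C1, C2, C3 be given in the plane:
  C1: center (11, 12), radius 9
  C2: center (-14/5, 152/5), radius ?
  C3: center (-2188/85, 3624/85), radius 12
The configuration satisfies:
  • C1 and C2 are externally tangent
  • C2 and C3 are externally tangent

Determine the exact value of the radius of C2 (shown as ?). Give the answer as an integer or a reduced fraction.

14

1. [ext C1·C2]  r_C2² + 18r_C2 − 448 = 0  ⇒  r_C2 = 14 (r>0 drops 1)
2. [ext C2·C3]  r_C2² + 24r_C2 − 532 = 0  ⇒  r_C2 = 14 (r>0 drops 1)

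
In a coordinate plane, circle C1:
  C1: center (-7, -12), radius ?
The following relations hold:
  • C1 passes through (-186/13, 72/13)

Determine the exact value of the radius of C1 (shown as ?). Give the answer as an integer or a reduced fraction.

1. [C1∋P]  r_C1² − 361 = 0  ⇒  r_C1 = 19 (r>0 drops 1)

19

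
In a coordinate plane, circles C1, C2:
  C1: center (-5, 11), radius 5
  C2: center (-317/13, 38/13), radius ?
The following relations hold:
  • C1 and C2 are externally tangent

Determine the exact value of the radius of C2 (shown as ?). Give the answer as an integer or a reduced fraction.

1. [ext C1·C2]  r_C2² + 10r_C2 − 416 = 0  ⇒  r_C2 = 16 (r>0 drops 1)

16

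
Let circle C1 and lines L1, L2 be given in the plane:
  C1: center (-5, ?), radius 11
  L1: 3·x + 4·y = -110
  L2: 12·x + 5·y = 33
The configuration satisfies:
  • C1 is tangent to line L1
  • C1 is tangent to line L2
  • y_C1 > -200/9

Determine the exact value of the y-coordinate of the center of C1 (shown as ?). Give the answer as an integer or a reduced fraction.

-10

1. [C1‖L1]  y_C1² + (95/2)y_C1 + 375 = 0  ⇒  y_C1 = -75/2 or -10
2. [C1‖L2]  y_C1² − (186/5)y_C1 − 472 = 0  ⇒  y_C1 = -10 or 236/5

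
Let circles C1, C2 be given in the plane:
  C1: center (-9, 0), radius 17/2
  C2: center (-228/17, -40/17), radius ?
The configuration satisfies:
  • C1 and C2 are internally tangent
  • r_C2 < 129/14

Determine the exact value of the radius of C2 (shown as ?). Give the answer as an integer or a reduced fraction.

7/2

1. [int C1,C2]  r_C2² − 17r_C2 + 189/4 = 0  ⇒  r_C2 = 7/2 or 27/2
2. given r_C2 < 129/14: keep 7/2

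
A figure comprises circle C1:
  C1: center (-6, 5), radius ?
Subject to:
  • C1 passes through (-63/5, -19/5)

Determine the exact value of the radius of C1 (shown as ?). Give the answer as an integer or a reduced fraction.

11

1. [C1∋P]  r_C1² − 121 = 0  ⇒  r_C1 = 11 (r>0 drops 1)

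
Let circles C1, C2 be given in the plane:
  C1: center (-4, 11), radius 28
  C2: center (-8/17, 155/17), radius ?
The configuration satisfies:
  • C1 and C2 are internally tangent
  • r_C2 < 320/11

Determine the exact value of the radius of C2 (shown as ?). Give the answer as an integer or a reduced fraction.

24

1. [int C1,C2]  r_C2² − 56r_C2 + 768 = 0  ⇒  r_C2 = 24 or 32
2. given r_C2 < 320/11: keep 24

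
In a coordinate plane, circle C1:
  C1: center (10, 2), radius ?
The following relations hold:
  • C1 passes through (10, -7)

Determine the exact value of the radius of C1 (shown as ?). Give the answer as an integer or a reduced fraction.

1. [C1∋P]  r_C1² − 81 = 0  ⇒  r_C1 = 9 (r>0 drops 1)

9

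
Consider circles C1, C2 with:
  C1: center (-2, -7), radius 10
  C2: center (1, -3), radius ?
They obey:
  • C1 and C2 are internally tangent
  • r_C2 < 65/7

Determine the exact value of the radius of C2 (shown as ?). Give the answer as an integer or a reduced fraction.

1. [int C1,C2]  r_C2² − 20r_C2 + 75 = 0  ⇒  r_C2 = 5 or 15
2. given r_C2 < 65/7: keep 5

5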